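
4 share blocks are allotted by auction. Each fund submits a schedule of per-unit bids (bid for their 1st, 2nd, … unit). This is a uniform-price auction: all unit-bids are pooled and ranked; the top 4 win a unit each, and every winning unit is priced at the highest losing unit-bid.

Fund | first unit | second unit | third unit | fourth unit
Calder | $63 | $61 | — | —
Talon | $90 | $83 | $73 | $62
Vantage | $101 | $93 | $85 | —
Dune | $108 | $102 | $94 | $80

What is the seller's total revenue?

All unit-bids, highest first — top 4: 108 (Dune-1), 102 (Dune-2), 101 (Vantage-1), 94 (Dune-3)
First bid not allocated: $93.
Allocation: Dune 3, Vantage 1. Every unit priced at $93.
Revenue = 4 × 93 = $372.

Total revenue: $372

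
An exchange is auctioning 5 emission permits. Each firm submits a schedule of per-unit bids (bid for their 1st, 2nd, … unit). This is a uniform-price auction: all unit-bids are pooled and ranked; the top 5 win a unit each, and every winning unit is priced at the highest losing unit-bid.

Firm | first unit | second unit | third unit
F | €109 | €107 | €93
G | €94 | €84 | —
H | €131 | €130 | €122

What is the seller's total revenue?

Pooled unit-bids ranked (top 5): 131 (H-1), 130 (H-2), 122 (H-3), 109 (F-1), 107 (F-2)
The (k+1)-th unit-bid is €94.
Allocation: F 2, H 3. Every unit priced at €94.
Revenue = 5 × 94 = €470.

Total revenue: €470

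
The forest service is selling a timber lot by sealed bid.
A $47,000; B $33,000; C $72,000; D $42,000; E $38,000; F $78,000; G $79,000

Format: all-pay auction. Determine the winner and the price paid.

Sorting bids: 79,000 (G) > 78,000 (F) > 72,000 (C) > 47,000 (A) > 42,000 (D) > 38,000 (E) > …
G is highest and takes the item; every bidder forfeits their bid.

G pays $79,000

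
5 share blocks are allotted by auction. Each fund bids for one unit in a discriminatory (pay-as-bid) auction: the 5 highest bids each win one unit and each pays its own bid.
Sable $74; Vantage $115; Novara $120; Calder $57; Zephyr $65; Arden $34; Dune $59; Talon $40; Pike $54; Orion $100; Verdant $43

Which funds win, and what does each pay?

Novara $120, Vantage $115, Orion $100, Sable $74, Zephyr $65

Sorting: 120 (Novara), 115 (Vantage), 100 (Orion), 74 (Sable), 65 (Zephyr), 59 (Dune), 57 (Calder), …
Top 5: Novara, Vantage, Orion, Sable, Zephyr.
Each winner pays its own bid: Novara $120, Vantage $115, Orion $100, Sable $74, Zephyr $65.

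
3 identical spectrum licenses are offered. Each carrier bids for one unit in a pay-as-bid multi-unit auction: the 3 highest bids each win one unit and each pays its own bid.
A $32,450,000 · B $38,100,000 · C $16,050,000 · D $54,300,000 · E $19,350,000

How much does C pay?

C pays $0

Sorting: 54,300,000 (D), 38,100,000 (B), 32,450,000 (A), 19,350,000 (E), 16,050,000 (C)
Winners (3 units): D, B, A.
C does not win → $0.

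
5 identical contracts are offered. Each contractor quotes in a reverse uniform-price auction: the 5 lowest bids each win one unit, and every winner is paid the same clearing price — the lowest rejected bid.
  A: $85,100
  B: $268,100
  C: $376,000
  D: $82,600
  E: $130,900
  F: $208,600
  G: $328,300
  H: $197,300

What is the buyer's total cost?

Bids ranked low→high: 82,600 (D), 85,100 (A), 130,900 (E), 197,300 (H), 208,600 (F), 268,100 (B), 328,300 (G), …
The 5 lowest are D, A, E, H, F.
Lowest unsuccessful bid: $268,100 → clearing price.
Total cost = 5 × $268,100 = $1,340,500.

Total cost: $1,340,500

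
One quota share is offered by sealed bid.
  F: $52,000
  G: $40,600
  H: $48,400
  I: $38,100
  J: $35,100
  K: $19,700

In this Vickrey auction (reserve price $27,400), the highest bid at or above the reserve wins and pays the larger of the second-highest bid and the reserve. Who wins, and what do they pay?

Bids ranked: 52,000 (F) > 48,400 (H) > 40,600 (G) > 38,100 (I) > 35,100 (J) > 19,700 (K)
F has the top bid at or above the reserve ($52,000).
Second-highest bid $48,400 exceeds the reserve $27,400 → payment $48,400.

F pays $48,400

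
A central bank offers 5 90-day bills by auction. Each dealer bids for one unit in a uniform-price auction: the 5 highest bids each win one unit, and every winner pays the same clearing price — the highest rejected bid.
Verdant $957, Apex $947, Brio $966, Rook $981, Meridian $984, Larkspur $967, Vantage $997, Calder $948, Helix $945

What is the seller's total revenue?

Total revenue: $4,785

Ordering the bids: 997 (Vantage), 984 (Meridian), 981 (Rook), 967 (Larkspur), 966 (Brio), 957 (Verdant), 948 (Calder), …
The 5 highest are Vantage, Meridian, Rook, Larkspur, Brio.
Clearing price = highest rejected bid = $957.
Total revenue = 5 × $957 = $4,785.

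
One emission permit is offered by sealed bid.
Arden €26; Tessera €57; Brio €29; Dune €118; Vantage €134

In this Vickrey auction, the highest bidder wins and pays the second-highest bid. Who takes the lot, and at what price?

Sorting bids: 134 (Vantage) > 118 (Dune) > 57 (Tessera) > 29 (Brio) > 26 (Arden)
Second-price: Vantage pays Dune's bid of €118.

Vantage pays €118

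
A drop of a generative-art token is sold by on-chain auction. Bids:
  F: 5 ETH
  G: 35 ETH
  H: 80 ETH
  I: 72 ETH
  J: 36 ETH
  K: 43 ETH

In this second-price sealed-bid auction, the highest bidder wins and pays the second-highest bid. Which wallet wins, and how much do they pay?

Bids in order: 80 (H) > 72 (I) > 43 (K) > 36 (J) > 35 (G) > 5 (F)
Second-price: H pays I's bid of 72 ETH.

H pays 72 ETH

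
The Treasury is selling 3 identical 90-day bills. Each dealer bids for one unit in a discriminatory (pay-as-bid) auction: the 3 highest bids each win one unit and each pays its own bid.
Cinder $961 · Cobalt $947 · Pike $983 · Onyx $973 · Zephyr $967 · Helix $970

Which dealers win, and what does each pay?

Ordering the bids: 983 (Pike), 973 (Onyx), 970 (Helix), 967 (Zephyr), 961 (Cinder), …
Top 3: Pike, Onyx, Helix.
Each winner pays its own bid: Pike $983, Onyx $973, Helix $970.

Pike $983, Onyx $973, Helix $970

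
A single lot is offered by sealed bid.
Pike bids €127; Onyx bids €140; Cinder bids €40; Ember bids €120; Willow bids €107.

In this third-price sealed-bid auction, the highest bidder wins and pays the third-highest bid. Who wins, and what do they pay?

Sorting bids: 140 (Onyx) > 127 (Pike) > 120 (Ember) > 107 (Willow) > 40 (Cinder)
Onyx is highest; pays the third-highest bid, €120.

Onyx pays €120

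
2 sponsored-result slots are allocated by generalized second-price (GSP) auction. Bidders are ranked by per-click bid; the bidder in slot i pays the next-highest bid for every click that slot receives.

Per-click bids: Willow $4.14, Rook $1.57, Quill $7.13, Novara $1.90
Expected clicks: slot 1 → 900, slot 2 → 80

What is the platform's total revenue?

Per-click bids in order: $7.13 (Quill) > $4.14 (Willow) > $1.90 (Novara) > …
Slot 1: Quill pays $4.14 × 900 = $3726.00
Slot 2: Willow pays $1.90 × 80 = $152.00
Total = $3878.00

Total revenue: $3878.00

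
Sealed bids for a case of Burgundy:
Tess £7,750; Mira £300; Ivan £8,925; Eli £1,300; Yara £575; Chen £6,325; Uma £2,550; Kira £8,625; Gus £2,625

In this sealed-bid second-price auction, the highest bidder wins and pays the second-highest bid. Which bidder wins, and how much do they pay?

Ivan pays £8,625

Sealed-bid second-price auction: the highest bidder wins and pays the second-highest bid.
Bids in order: 8,925 (Ivan) > 8,625 (Kira) > 7,750 (Tess) > 6,325 (Chen) > 2,625 (Gus) > 2,550 (Uma) > …
Ivan is highest; pays the second-highest bid, £8,625.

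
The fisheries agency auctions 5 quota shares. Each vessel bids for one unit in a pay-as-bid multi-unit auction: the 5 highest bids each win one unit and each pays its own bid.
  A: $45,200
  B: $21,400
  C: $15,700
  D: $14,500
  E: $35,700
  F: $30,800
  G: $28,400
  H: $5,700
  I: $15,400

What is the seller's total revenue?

Bids ranked high→low: 45,200 (A), 35,700 (E), 30,800 (F), 28,400 (G), 21,400 (B), 15,700 (C), 15,400 (I), …
Winners (5 units): A, E, F, G, B.
Total revenue = 45,200 + 35,700 + 30,800 + 28,400 + 21,400 = $161,500.

Total revenue: $161,500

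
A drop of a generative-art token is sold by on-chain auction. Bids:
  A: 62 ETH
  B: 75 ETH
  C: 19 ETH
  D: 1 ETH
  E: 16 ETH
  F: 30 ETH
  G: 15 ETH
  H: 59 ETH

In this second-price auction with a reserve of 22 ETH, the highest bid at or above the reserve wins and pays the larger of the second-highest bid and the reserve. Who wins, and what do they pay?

Sorting bids: 75 (B) > 62 (A) > 59 (H) > 30 (F) > 19 (C) > 16 (E) > …
Highest eligible bid: B at 75 ETH.
Second-highest bid 62 ETH exceeds the reserve 22 ETH → payment 62 ETH.

B pays 62 ETH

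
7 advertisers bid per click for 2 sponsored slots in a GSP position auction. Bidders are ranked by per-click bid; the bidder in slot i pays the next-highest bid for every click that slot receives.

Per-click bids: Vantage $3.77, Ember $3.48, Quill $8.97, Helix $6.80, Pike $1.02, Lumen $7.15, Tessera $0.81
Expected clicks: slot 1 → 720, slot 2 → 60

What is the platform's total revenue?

Total revenue: $5556.00

Per-click bids in order: $8.97 (Quill) > $7.15 (Lumen) > $6.80 (Helix) > …
Slot 1: Quill pays $7.15 × 720 = $5148.00
Slot 2: Lumen pays $6.80 × 60 = $408.00
Total = $5556.00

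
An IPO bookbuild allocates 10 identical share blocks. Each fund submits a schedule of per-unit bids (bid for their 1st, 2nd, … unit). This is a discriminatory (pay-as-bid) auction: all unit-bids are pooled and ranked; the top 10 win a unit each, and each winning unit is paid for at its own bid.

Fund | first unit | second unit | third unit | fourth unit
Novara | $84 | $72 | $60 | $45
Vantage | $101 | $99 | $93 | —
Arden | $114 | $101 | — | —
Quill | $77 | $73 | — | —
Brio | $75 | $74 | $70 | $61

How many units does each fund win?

All unit-bids, highest first — top 10: 114 (Arden-1), 101 (Vantage-1), 101 (Arden-2), 99 (Vantage-2), 93 (Vantage-3), 84 (Novara-1), 77 (Quill-1), 75 (Brio-1), 74 (Brio-2), 73 (Quill-2)
Next rejected bid: $72 (not a price — pay-as-bid).
Allocation: Arden 2, Brio 2, Novara 1, Quill 2, Vantage 3.

Arden 2, Brio 2, Novara 1, Quill 2, Vantage 3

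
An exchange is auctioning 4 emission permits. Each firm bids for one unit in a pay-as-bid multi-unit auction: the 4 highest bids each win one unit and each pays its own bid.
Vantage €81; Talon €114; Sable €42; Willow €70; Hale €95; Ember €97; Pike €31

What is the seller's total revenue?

Sorting: 114 (Talon), 97 (Ember), 95 (Hale), 81 (Vantage), 70 (Willow), 42 (Sable), …
Winners (4 units): Talon, Ember, Hale, Vantage.
Total revenue = 114 + 97 + 95 + 81 = €387.

Total revenue: €387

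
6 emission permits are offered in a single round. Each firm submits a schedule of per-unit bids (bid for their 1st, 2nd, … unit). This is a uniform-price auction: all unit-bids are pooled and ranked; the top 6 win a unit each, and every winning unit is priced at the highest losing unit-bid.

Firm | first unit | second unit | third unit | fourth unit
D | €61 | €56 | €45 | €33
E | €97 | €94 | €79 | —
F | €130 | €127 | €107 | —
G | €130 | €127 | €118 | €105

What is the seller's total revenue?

Merging the schedules and taking the best 6: 130 (F-1), 130 (G-1), 127 (F-2), 127 (G-2), 118 (G-3), 107 (F-3)
Highest rejected unit-bid = €105.
Allocation: F 3, G 3. Every unit priced at €105.
Revenue = 6 × 105 = €630.

Total revenue: €630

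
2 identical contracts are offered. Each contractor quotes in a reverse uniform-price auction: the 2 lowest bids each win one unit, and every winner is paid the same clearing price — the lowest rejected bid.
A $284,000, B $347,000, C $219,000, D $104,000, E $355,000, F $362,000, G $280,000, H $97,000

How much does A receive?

Sorting: 97,000 (H), 104,000 (D), 219,000 (C), 280,000 (G), …
Lowest 2: H, D.
Lowest unsuccessful bid: $219,000 → clearing price.
A does not win → is paid $0.

A is paid $0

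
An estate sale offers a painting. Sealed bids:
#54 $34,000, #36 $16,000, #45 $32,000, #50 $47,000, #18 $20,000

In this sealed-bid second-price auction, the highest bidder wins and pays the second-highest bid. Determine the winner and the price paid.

#50 pays $34,000

Rule: the highest bidder wins and pays the second-highest bid.
Bids ranked: 47,000 (#50) > 34,000 (#54) > 32,000 (#45) > 20,000 (#18) > 16,000 (#36)
Second-price: #50 pays #54's bid of $34,000.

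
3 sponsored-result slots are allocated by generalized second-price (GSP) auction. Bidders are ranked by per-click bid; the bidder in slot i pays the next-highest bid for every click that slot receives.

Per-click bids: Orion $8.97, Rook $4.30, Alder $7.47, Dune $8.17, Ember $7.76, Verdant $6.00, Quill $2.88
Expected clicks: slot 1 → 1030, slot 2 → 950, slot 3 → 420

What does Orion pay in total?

Orion pays $8415.10

Ranked by bid: $8.97 (Orion) > $8.17 (Dune) > $7.76 (Ember) > $7.47 (Alder) > …
Orion holds slot 1 → pays next bid $8.17 × 1030 clicks = $8415.10.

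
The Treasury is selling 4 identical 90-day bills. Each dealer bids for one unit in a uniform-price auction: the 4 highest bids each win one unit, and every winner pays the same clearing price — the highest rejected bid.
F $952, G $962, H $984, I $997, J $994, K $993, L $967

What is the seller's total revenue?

Bids ranked high→low: 997 (I), 994 (J), 993 (K), 984 (H), 967 (L), 962 (G), …
Top 4: I, J, K, H.
Clearing price = highest rejected bid = $967.
Total revenue = 4 × $967 = $3,868.

Total revenue: $3,868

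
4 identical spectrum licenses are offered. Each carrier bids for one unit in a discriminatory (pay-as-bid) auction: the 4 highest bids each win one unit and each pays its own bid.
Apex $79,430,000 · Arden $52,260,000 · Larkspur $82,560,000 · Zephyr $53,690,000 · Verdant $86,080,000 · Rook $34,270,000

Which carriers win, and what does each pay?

Verdant $86,080,000, Larkspur $82,560,000, Apex $79,430,000, Zephyr $53,690,000

Sorting: 86,080,000 (Verdant), 82,560,000 (Larkspur), 79,430,000 (Apex), 53,690,000 (Zephyr), 52,260,000 (Arden), 34,270,000 (Rook)
The 4 highest are Verdant, Larkspur, Apex, Zephyr.
Each winner pays its own bid: Verdant $86,080,000, Larkspur $82,560,000, Apex $79,430,000, Zephyr $53,690,000.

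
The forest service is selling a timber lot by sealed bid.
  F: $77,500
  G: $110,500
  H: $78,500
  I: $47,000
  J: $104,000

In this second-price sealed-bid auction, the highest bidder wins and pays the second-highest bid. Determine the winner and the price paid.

Rule: the highest bidder wins and pays the second-highest bid.
Sorting bids: 110,500 (G) > 104,000 (J) > 78,500 (H) > 77,500 (F) > 47,000 (I)
G wins with the highest bid; price is set by the runner-up at $104,000.

G pays $104,000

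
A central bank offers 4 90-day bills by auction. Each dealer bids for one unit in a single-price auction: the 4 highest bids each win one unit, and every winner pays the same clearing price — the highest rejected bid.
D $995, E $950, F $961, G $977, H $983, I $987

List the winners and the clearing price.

Sorting: 995 (D), 987 (I), 983 (H), 977 (G), 961 (F), 950 (E)
Winners (4 units): D, I, H, G.
First losing bid is F's $961, which sets the uniform price.

D, I, H, G; each pays $961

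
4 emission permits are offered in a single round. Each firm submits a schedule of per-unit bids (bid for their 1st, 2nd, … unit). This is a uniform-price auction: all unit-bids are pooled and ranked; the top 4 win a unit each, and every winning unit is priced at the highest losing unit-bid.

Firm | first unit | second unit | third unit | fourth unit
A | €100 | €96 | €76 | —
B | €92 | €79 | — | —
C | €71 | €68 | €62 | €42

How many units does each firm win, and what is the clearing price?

All unit-bids, highest first — top 4: 100 (A-1), 96 (A-2), 92 (B-1), 79 (B-2)
The (k+1)-th unit-bid is €76.
Allocation: A 2, B 2.

A 2, B 2; clearing price €76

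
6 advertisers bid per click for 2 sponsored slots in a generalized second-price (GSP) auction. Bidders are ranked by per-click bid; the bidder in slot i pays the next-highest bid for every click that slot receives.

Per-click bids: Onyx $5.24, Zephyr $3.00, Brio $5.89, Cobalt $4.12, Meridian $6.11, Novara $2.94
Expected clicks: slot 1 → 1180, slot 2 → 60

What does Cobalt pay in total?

Sorting advertisers: $6.11 (Meridian) > $5.89 (Brio) > $5.24 (Onyx) > …
Cobalt ranks below slot 2 → no slot, pays nothing.

Cobalt pays $0.00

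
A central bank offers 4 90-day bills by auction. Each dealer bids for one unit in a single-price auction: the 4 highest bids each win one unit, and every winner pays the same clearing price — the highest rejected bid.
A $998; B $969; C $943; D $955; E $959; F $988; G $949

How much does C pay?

C pays $0

Sorting: 998 (A), 988 (F), 969 (B), 959 (E), 955 (D), 949 (G), …
Winners (4 units): A, F, B, E.
First losing bid is D's $955, which sets the uniform price.
C does not win → pays $0.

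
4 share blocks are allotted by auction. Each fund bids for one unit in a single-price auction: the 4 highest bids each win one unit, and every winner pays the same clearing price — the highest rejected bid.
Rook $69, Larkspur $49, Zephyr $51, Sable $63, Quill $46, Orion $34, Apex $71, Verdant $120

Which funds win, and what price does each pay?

Verdant, Apex, Rook, Sable; each pays $51

Sorting: 120 (Verdant), 71 (Apex), 69 (Rook), 63 (Sable), 51 (Zephyr), 49 (Larkspur), …
Winners (4 units): Verdant, Apex, Rook, Sable.
Highest unsuccessful bid: $51 → clearing price.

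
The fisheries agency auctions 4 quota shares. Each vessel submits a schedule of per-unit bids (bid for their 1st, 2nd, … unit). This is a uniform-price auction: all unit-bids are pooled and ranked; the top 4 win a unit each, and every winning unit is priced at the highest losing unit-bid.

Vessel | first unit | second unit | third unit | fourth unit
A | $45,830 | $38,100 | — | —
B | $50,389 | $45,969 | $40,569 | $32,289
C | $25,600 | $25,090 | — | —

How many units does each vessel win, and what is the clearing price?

A 1, B 3; clearing price $38,100

Merging the schedules and taking the best 4: 50,389 (B-1), 45,969 (B-2), 45,830 (A-1), 40,569 (B-3)
Highest rejected unit-bid = $38,100.
Allocation: A 1, B 3.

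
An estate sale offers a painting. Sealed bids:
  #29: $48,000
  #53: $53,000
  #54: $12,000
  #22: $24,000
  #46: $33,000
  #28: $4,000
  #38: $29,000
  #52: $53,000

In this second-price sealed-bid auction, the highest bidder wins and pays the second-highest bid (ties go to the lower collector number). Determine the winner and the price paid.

Bids ranked: 53,000 (#52) > 53,000 (#53) > 48,000 (#29) > 33,000 (#46) > 29,000 (#38) > 24,000 (#22) > …
#52 and #53 tie at $53,000; tie-break gives it to #52.
#52 wins with the highest bid; price is set by the runner-up at $53,000.

#52 pays $53,000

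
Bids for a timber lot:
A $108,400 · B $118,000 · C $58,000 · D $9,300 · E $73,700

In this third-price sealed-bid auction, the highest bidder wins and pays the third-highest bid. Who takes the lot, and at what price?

Sorting bids: 118,000 (B) > 108,400 (A) > 73,700 (E) > 58,000 (C) > 9,300 (D)
B wins; payment is bid #3 in the ranking = $73,700.

B pays $73,700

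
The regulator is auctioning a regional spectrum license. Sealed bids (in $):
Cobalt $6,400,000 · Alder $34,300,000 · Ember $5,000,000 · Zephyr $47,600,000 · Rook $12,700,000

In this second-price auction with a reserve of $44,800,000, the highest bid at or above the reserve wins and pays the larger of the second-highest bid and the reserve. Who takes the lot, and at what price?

Rule: the highest bid at or above the reserve wins and pays the larger of the second-highest bid and the reserve.
Sorting bids: 47,600,000 (Zephyr) > 34,300,000 (Alder) > 12,700,000 (Rook) > 6,400,000 (Cobalt) > 5,000,000 (Ember)
Zephyr has the top bid at or above the reserve ($47,600,000).
Second-highest bid $34,300,000 is below the reserve $44,800,000, so the reserve binds → payment $44,800,000.

Zephyr pays $44,800,000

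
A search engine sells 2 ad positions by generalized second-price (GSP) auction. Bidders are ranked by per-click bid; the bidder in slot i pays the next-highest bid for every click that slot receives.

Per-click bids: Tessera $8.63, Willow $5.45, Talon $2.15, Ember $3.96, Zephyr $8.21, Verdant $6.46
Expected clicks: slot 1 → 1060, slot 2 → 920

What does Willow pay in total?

Willow pays $0.00

Ranked by bid: $8.63 (Tessera) > $8.21 (Zephyr) > $6.46 (Verdant) > …
Willow ranks below slot 2 → no slot, pays nothing.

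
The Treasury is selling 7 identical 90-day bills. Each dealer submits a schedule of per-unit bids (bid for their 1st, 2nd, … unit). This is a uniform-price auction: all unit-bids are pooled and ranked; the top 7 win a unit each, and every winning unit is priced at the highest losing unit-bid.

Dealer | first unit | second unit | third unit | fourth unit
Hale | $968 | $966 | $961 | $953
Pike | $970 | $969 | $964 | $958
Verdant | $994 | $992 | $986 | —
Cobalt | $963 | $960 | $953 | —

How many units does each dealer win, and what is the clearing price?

Hale 2, Pike 2, Verdant 3; clearing price $964

Pooled unit-bids ranked (top 7): 994 (Verdant-1), 992 (Verdant-2), 986 (Verdant-3), 970 (Pike-1), 969 (Pike-2), 968 (Hale-1), 966 (Hale-2)
Highest rejected unit-bid = $964.
Allocation: Hale 2, Pike 2, Verdant 3.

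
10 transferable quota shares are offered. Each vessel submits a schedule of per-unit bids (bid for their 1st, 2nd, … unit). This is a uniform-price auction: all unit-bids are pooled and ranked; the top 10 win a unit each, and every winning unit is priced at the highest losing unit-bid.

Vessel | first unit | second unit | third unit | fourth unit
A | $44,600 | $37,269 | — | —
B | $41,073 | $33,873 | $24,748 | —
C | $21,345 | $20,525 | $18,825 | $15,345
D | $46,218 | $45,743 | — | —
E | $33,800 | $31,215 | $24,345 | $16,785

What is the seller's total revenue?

Merging the schedules and taking the best 10: 46,218 (D-1), 45,743 (D-2), 44,600 (A-1), 41,073 (B-1), 37,269 (A-2), 33,873 (B-2), 33,800 (E-1), 31,215 (E-2), 24,748 (B-3), 24,345 (E-3)
First bid not allocated: $21,345.
Allocation: A 2, B 3, D 2, E 3. Every unit priced at $21,345.
Revenue = 10 × 21,345 = $213,450.

Total revenue: $213,450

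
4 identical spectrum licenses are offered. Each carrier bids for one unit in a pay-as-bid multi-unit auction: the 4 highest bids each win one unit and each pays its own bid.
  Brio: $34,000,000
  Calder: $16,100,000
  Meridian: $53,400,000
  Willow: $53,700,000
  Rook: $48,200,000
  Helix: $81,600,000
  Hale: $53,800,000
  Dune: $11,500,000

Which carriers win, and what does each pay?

Sorting: 81,600,000 (Helix), 53,800,000 (Hale), 53,700,000 (Willow), 53,400,000 (Meridian), 48,200,000 (Rook), 34,000,000 (Brio), …
Top 4: Helix, Hale, Willow, Meridian.
Each winner pays its own bid: Helix $81,600,000, Hale $53,800,000, Willow $53,700,000, Meridian $53,400,000.

Helix $81,600,000, Hale $53,800,000, Willow $53,700,000, Meridian $53,400,000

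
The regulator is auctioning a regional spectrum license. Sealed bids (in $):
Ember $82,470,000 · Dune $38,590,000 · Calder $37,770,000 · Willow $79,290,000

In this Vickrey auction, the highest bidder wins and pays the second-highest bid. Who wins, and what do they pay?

Vickrey auction: the highest bidder wins and pays the second-highest bid.
Sorting bids: 82,470,000 (Ember) > 79,290,000 (Willow) > 38,590,000 (Dune) > 37,770,000 (Calder)
Second-price: Ember pays Willow's bid of $79,290,000.

Ember pays $79,290,000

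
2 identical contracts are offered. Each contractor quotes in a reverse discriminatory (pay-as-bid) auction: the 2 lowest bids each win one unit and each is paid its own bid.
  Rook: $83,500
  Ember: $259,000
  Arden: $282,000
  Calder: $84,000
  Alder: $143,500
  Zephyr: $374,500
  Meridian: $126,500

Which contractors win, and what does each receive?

Rook $83,500, Calder $84,000

Bids ranked low→high: 83,500 (Rook), 84,000 (Calder), 126,500 (Meridian), 143,500 (Alder), …
Winners (2 units): Rook, Calder.
Each winner is paid its own bid: Rook $83,500, Calder $84,000.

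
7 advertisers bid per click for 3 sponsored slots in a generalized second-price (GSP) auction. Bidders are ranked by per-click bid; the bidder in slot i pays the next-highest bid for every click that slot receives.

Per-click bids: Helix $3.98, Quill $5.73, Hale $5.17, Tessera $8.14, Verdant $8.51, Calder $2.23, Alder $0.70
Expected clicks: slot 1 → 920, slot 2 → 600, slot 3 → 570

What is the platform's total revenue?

Total revenue: $13873.70

Sorting advertisers: $8.51 (Verdant) > $8.14 (Tessera) > $5.73 (Quill) > $5.17 (Hale) > …
Slot 1: Verdant pays $8.14 × 920 = $7488.80
Slot 2: Tessera pays $5.73 × 600 = $3438.00
Slot 3: Quill pays $5.17 × 570 = $2946.90
Total = $13873.70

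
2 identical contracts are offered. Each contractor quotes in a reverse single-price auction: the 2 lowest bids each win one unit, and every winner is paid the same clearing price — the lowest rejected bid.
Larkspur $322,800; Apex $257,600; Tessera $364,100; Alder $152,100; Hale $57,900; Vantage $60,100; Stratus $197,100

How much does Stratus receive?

Stratus is paid $0

Bids ranked low→high: 57,900 (Hale), 60,100 (Vantage), 152,100 (Alder), 197,100 (Stratus), …
Lowest 2: Hale, Vantage.
Lowest unsuccessful bid: $152,100 → clearing price.
Stratus does not win → is paid $0.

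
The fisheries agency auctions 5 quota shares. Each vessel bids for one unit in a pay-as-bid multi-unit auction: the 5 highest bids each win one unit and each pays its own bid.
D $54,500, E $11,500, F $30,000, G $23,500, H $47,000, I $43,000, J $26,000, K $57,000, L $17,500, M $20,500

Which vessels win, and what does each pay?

K $57,000, D $54,500, H $47,000, I $43,000, F $30,000

Ordering the bids: 57,000 (K), 54,500 (D), 47,000 (H), 43,000 (I), 30,000 (F), 26,000 (J), 23,500 (G), …
Winners (5 units): K, D, H, I, F.
Each winner pays its own bid: K $57,000, D $54,500, H $47,000, I $43,000, F $30,000.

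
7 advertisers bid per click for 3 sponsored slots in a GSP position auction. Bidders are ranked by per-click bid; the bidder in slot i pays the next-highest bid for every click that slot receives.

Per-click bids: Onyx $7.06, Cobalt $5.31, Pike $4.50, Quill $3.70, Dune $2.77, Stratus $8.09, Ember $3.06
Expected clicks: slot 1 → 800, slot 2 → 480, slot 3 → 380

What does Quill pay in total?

Sorting advertisers: $8.09 (Stratus) > $7.06 (Onyx) > $5.31 (Cobalt) > $4.50 (Pike) > …
Quill ranks below slot 3 → no slot, pays nothing.

Quill pays $0.00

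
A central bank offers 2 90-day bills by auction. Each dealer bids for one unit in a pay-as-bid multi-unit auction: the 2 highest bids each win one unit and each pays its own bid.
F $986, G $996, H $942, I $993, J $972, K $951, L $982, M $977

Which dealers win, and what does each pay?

G $996, I $993

Ordering the bids: 996 (G), 993 (I), 986 (F), 982 (L), …
Top 2: G, I.
Each winner pays its own bid: G $996, I $993.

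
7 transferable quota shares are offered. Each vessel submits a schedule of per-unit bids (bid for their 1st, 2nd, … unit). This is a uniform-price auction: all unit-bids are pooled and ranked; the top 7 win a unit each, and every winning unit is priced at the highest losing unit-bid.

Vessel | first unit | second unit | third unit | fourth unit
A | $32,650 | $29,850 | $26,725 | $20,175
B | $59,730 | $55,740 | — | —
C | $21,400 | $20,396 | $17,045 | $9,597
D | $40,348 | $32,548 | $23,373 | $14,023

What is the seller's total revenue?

All unit-bids, highest first — top 7: 59,730 (B-1), 55,740 (B-2), 40,348 (D-1), 32,650 (A-1), 32,548 (D-2), 29,850 (A-2), 26,725 (A-3)
The (k+1)-th unit-bid is $23,373.
Allocation: A 3, B 2, D 2. Every unit priced at $23,373.
Revenue = 7 × 23,373 = $163,611.

Total revenue: $163,611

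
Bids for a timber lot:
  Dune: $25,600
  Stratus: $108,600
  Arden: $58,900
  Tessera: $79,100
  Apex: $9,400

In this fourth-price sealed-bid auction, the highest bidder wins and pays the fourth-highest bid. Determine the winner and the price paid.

Stratus pays $25,600

Fourth-price sealed-bid auction: the highest bidder wins and pays the fourth-highest bid.
Sorting bids: 108,600 (Stratus) > 79,100 (Tessera) > 58,900 (Arden) > 25,600 (Dune) > 9,400 (Apex)
Stratus is highest; pays the fourth-highest bid, $25,600.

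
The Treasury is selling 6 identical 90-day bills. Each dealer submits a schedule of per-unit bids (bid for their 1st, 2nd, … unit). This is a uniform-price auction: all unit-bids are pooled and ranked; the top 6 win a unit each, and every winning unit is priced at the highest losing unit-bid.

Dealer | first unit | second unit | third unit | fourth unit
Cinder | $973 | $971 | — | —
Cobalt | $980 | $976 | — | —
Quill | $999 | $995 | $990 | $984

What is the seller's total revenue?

Total revenue: $5,838

Merging the schedules and taking the best 6: 999 (Quill-1), 995 (Quill-2), 990 (Quill-3), 984 (Quill-4), 980 (Cobalt-1), 976 (Cobalt-2)
First bid not allocated: $973.
Allocation: Cobalt 2, Quill 4. Every unit priced at $973.
Revenue = 6 × 973 = $5,838.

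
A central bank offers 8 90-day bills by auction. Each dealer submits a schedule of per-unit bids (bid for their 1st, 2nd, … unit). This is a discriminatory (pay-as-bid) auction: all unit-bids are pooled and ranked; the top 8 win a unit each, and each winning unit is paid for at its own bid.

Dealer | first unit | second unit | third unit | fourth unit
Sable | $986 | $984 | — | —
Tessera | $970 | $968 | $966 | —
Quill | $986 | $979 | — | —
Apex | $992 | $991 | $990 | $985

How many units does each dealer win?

All unit-bids, highest first — top 8: 992 (Apex-1), 991 (Apex-2), 990 (Apex-3), 986 (Sable-1), 986 (Quill-1), 985 (Apex-4), 984 (Sable-2), 979 (Quill-2)
Next rejected bid: $970 (not a price — pay-as-bid).
Allocation: Apex 4, Quill 2, Sable 2.

Apex 4, Quill 2, Sable 2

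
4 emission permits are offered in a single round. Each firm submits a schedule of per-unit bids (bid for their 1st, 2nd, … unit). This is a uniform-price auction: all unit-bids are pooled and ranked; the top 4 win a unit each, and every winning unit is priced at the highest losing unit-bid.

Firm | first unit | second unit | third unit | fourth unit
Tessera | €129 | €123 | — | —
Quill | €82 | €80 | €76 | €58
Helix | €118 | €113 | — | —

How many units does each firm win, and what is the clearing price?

Helix 2, Tessera 2; clearing price €82

Pooled unit-bids ranked (top 4): 129 (Tessera-1), 123 (Tessera-2), 118 (Helix-1), 113 (Helix-2)
The (k+1)-th unit-bid is €82.
Allocation: Helix 2, Tessera 2.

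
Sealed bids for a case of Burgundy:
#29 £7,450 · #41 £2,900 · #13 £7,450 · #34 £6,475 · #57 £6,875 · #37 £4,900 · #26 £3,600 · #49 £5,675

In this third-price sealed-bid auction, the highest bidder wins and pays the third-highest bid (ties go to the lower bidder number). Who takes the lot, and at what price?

Rule: the highest bidder wins and pays the third-highest bid.
Sorting bids: 7,450 (#13) > 7,450 (#29) > 6,875 (#57) > 6,475 (#34) > 5,675 (#49) > 4,900 (#37) > …
#13 and #29 tie at £7,450; tie-break gives it to #13.
#13 wins; payment is bid #3 in the ranking = £6,875.

#13 pays £6,875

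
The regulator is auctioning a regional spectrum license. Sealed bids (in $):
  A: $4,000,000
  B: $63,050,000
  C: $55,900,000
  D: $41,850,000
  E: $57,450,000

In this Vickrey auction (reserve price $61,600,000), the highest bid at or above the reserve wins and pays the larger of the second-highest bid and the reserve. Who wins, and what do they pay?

B pays $61,600,000

Sorting bids: 63,050,000 (B) > 57,450,000 (E) > 55,900,000 (C) > 41,850,000 (D) > 4,000,000 (A)
B has the top bid at or above the reserve ($63,050,000).
max(second-highest $57,450,000, reserve $61,600,000) = $61,600,000.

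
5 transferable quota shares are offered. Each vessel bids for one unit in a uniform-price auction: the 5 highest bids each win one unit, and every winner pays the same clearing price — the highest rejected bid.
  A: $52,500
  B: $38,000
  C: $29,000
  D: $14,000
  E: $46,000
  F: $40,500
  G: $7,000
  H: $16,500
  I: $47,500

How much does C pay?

Sorting: 52,500 (A), 47,500 (I), 46,000 (E), 40,500 (F), 38,000 (B), 29,000 (C), 16,500 (H), …
Winners (5 units): A, I, E, F, B.
First losing bid is C's $29,000, which sets the uniform price.
C does not win → pays $0.

C pays $0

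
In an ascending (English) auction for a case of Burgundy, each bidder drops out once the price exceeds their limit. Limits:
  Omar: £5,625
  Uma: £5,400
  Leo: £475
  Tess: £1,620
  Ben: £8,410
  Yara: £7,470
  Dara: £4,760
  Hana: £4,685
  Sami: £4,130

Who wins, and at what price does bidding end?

Limits ranked: 8,410 (Ben) > 7,470 (Yara) > 5,625 (Omar) > 5,400 (Uma) > 4,760 (Dara) > 4,685 (Hana) > …
Once the price passes £7,470, only Ben is left; the hammer falls at Yara's limit of £7,470.

Ben wins at £7,470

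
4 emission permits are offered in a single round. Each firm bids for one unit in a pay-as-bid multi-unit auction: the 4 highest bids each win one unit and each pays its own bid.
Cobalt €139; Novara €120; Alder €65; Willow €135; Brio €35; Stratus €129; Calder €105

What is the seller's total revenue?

Bids ranked high→low: 139 (Cobalt), 135 (Willow), 129 (Stratus), 120 (Novara), 105 (Calder), 65 (Alder), …
Top 4: Cobalt, Willow, Stratus, Novara.
Total revenue = 139 + 135 + 129 + 120 = €523.

Total revenue: €523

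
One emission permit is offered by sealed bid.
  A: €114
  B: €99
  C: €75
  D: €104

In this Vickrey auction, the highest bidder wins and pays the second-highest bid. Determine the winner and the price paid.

A pays €104

Bids in order: 114 (A) > 104 (D) > 99 (B) > 75 (C)
A wins with the highest bid; price is set by the runner-up at €104.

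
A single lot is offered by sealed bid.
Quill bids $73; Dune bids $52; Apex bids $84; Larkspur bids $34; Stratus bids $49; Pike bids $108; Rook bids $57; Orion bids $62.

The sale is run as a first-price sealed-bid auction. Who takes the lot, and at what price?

Pike pays $108

Rule: the highest bidder wins and pays their own bid.
Bids ranked: 108 (Pike) > 84 (Apex) > 73 (Quill) > 62 (Orion) > 57 (Rook) > 52 (Dune) > …
First-price: Pike pays what they bid, $108.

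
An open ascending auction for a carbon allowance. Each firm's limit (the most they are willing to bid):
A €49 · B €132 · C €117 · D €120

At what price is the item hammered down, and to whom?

Rule: the price rises until one bidder remains; the winner pays the price at which the last rival dropped out.
Sorting limits: 132 (B) > 120 (D) > 117 (C) > 49 (A)
D is the last rival to drop out, at €120; B remains and wins at that price.

B wins at €120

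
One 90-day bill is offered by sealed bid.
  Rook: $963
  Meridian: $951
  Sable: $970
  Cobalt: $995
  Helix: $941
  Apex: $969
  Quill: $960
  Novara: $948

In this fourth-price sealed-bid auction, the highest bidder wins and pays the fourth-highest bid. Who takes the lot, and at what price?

Bids ranked: 995 (Cobalt) > 970 (Sable) > 969 (Apex) > 963 (Rook) > 960 (Quill) > 951 (Meridian) > …
Cobalt wins; payment is bid #4 in the ranking = $963.

Cobalt pays $963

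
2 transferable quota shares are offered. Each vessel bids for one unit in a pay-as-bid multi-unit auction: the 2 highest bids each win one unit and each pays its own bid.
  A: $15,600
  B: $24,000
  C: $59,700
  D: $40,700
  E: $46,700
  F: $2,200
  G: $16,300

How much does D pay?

Sorting: 59,700 (C), 46,700 (E), 40,700 (D), 24,000 (B), …
The 2 highest are C, E.
D does not win → $0.

D pays $0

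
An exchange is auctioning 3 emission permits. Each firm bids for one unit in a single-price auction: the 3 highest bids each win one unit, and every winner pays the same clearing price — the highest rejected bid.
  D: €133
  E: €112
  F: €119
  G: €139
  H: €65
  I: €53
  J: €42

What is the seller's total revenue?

Total revenue: €336

Ordering the bids: 139 (G), 133 (D), 119 (F), 112 (E), 65 (H), …
Top 3: G, D, F.
First losing bid is E's €112, which sets the uniform price.
Total revenue = 3 × €112 = €336.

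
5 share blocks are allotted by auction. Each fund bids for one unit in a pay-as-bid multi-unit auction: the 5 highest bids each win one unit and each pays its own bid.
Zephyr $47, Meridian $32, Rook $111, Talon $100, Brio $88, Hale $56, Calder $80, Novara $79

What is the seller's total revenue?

Total revenue: $458

Sorting: 111 (Rook), 100 (Talon), 88 (Brio), 80 (Calder), 79 (Novara), 56 (Hale), 47 (Zephyr), …
The 5 highest are Rook, Talon, Brio, Calder, Novara.
Total revenue = 111 + 100 + 88 + 80 + 79 = $458.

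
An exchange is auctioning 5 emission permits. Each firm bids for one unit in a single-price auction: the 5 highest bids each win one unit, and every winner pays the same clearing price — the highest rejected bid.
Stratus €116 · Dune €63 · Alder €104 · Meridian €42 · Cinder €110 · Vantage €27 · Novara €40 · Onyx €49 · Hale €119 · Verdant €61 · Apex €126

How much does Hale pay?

Hale pays €63

Sorting: 126 (Apex), 119 (Hale), 116 (Stratus), 110 (Cinder), 104 (Alder), 63 (Dune), 61 (Verdant), …
The 5 highest are Apex, Hale, Stratus, Cinder, Alder.
Highest unsuccessful bid: €63 → clearing price.
Hale wins → pays €63.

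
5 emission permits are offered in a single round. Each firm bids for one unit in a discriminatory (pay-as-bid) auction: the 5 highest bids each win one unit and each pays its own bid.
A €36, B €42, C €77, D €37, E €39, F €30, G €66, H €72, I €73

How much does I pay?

I pays €73

Sorting: 77 (C), 73 (I), 72 (H), 66 (G), 42 (B), 39 (E), 37 (D), …
The 5 highest are C, I, H, G, B.
I wins → own bid €73.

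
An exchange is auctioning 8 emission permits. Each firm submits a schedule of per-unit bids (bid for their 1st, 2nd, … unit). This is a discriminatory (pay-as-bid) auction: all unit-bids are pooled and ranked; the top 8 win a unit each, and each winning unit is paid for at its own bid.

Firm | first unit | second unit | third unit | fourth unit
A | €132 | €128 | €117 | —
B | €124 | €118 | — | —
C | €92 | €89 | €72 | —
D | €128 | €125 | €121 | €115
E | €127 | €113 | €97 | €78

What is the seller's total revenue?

Total revenue: €1,003

Merging the schedules and taking the best 8: 132 (A-1), 128 (A-2), 128 (D-1), 127 (E-1), 125 (D-2), 124 (B-1), 121 (D-3), 118 (B-2)
Next rejected bid: €117 (not a price — pay-as-bid).
Each winning unit pays its own bid.
Revenue = 132 + 128 + 128 + 127 + 125 + 124 + 121 + 118 = €1,003.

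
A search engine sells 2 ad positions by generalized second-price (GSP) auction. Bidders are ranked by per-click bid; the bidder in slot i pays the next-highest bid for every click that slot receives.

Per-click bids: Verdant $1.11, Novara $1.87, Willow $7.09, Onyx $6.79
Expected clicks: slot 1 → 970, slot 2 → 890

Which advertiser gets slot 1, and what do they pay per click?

Willow; $6.79 per click

Sorting advertisers: $7.09 (Willow) > $6.79 (Onyx) > $1.87 (Novara) > …
Slot 1 goes to the first-ranked bidder, Willow, who pays the next bid down: $6.79/click.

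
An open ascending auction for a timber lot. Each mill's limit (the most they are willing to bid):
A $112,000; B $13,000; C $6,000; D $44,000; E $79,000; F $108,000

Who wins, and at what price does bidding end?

Limits ranked: 112,000 (A) > 108,000 (F) > 79,000 (E) > 44,000 (D) > 13,000 (B) > 6,000 (C)
Bidding ends when F exits at $108,000; A takes it.

A wins at $108,000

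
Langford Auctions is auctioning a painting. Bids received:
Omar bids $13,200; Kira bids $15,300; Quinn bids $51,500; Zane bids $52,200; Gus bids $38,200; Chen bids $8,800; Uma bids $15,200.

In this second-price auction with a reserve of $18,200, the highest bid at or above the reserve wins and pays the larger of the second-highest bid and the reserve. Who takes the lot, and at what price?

Zane pays $51,500

Rule: the highest bid at or above the reserve wins and pays the larger of the second-highest bid and the reserve.
Bids in order: 52,200 (Zane) > 51,500 (Quinn) > 38,200 (Gus) > 15,300 (Kira) > 15,200 (Uma) > 13,200 (Omar) > …
Highest eligible bid: Zane at $52,200.
Second-highest bid $51,500 exceeds the reserve $18,200 → payment $51,500.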